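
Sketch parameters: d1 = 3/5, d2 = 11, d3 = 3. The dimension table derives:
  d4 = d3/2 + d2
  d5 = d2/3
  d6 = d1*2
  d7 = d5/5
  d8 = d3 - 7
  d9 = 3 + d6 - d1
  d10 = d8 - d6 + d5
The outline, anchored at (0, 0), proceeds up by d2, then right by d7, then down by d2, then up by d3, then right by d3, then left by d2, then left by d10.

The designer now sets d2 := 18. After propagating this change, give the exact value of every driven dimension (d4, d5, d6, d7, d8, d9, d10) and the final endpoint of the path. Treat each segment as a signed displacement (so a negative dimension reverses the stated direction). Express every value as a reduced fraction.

d4 = 39/2
d5 = 6
d6 = 6/5
d7 = 6/5
d8 = -4
d9 = 18/5
d10 = 4/5
endpoint = (-73/5, 3)

Apply edit: d2 := 18
  d4 = d3/2 + d2 = 39/2
  d5 = d2/3 = 6
  d6 = d1*2 = 6/5
  d7 = d5/5 = 6/5
  d8 = d3 - 7 = -4
  d9 = 3 + d6 - d1 = 18/5
  d10 = d8 - d6 + d5 = 4/5
Walk from origin (0, 0):
  seg 1: up by d2 = 18 → (0, 18)
  seg 2: right by d7 = 6/5 → (6/5, 18)
  seg 3: down by d2 = 18 → (6/5, 0)
  seg 4: up by d3 = 3 → (6/5, 3)
  seg 5: right by d3 = 3 → (21/5, 3)
  seg 6: left by d2 = 18 → (-69/5, 3)
  seg 7: left by d10 = 4/5 → (-73/5, 3)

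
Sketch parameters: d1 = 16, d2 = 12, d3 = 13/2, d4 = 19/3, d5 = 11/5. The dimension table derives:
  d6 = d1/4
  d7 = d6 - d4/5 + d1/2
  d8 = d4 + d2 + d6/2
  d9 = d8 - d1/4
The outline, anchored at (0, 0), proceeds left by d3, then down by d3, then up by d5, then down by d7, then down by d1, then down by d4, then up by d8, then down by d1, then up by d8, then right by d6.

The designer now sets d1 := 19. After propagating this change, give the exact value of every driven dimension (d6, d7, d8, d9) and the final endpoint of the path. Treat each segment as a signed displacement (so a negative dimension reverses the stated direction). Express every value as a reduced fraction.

Apply edit: d1 := 19
  d6 = d1/4 = 19/4
  d7 = d6 - d4/5 + d1/2 = 779/60
  d8 = d4 + d2 + d6/2 = 497/24
  d9 = d8 - d1/4 = 383/24
Walk from origin (0, 0):
  seg 1: left by d3 = 13/2 → (-13/2, 0)
  seg 2: down by d3 = 13/2 → (-13/2, -13/2)
  seg 3: up by d5 = 11/5 → (-13/2, -43/10)
  seg 4: down by d7 = 779/60 → (-13/2, -1037/60)
  seg 5: down by d1 = 19 → (-13/2, -2177/60)
  seg 6: down by d4 = 19/3 → (-13/2, -2557/60)
  seg 7: up by d8 = 497/24 → (-13/2, -2629/120)
  seg 8: down by d1 = 19 → (-13/2, -4909/120)
  seg 9: up by d8 = 497/24 → (-13/2, -101/5)
  seg 10: right by d6 = 19/4 → (-7/4, -101/5)

d6 = 19/4
d7 = 779/60
d8 = 497/24
d9 = 383/24
endpoint = (-7/4, -101/5)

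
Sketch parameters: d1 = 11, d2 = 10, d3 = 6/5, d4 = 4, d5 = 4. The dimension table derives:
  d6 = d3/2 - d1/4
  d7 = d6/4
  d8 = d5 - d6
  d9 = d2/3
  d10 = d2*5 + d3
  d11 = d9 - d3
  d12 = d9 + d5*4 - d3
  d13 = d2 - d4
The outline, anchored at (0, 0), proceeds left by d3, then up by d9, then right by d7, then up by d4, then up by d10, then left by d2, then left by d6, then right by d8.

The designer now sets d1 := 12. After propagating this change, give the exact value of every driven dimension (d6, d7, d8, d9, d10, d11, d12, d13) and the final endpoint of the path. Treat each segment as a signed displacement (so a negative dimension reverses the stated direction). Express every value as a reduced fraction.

d6 = -12/5
d7 = -3/5
d8 = 32/5
d9 = 10/3
d10 = 256/5
d11 = 32/15
d12 = 272/15
d13 = 6
endpoint = (-3, 878/15)

Apply edit: d1 := 12
  d6 = d3/2 - d1/4 = -12/5
  d7 = d6/4 = -3/5
  d8 = d5 - d6 = 32/5
  d9 = d2/3 = 10/3
  d10 = d2*5 + d3 = 256/5
  d11 = d9 - d3 = 32/15
  d12 = d9 + d5*4 - d3 = 272/15
  d13 = d2 - d4 = 6
Walk from origin (0, 0):
  seg 1: left by d3 = 6/5 → (-6/5, 0)
  seg 2: up by d9 = 10/3 → (-6/5, 10/3)
  seg 3: right by d7 = -3/5 → (-9/5, 10/3)
  seg 4: up by d4 = 4 → (-9/5, 22/3)
  seg 5: up by d10 = 256/5 → (-9/5, 878/15)
  seg 6: left by d2 = 10 → (-59/5, 878/15)
  seg 7: left by d6 = -12/5 → (-47/5, 878/15)
  seg 8: right by d8 = 32/5 → (-3, 878/15)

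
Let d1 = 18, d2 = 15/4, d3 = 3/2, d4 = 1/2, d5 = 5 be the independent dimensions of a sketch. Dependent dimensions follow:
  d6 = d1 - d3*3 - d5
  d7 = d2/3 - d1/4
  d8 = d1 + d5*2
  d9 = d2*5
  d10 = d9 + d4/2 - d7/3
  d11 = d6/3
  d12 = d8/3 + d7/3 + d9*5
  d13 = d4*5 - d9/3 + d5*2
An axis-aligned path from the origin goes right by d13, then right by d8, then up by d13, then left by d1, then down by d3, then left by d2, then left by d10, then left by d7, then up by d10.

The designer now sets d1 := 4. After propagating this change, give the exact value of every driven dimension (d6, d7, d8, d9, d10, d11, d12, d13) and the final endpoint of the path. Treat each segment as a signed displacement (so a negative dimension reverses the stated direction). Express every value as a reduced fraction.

Apply edit: d1 := 4
  d6 = d1 - d3*3 - d5 = -11/2
  d7 = d2/3 - d1/4 = 1/4
  d8 = d1 + d5*2 = 14
  d9 = d2*5 = 75/4
  d10 = d9 + d4/2 - d7/3 = 227/12
  d11 = d6/3 = -11/6
  d12 = d8/3 + d7/3 + d9*5 = 197/2
  d13 = d4*5 - d9/3 + d5*2 = 25/4
Walk from origin (0, 0):
  seg 1: right by d13 = 25/4 → (25/4, 0)
  seg 2: right by d8 = 14 → (81/4, 0)
  seg 3: up by d13 = 25/4 → (81/4, 25/4)
  seg 4: left by d1 = 4 → (65/4, 25/4)
  seg 5: down by d3 = 3/2 → (65/4, 19/4)
  seg 6: left by d2 = 15/4 → (25/2, 19/4)
  seg 7: left by d10 = 227/12 → (-77/12, 19/4)
  seg 8: left by d7 = 1/4 → (-20/3, 19/4)
  seg 9: up by d10 = 227/12 → (-20/3, 71/3)

d6 = -11/2
d7 = 1/4
d8 = 14
d9 = 75/4
d10 = 227/12
d11 = -11/6
d12 = 197/2
d13 = 25/4
endpoint = (-20/3, 71/3)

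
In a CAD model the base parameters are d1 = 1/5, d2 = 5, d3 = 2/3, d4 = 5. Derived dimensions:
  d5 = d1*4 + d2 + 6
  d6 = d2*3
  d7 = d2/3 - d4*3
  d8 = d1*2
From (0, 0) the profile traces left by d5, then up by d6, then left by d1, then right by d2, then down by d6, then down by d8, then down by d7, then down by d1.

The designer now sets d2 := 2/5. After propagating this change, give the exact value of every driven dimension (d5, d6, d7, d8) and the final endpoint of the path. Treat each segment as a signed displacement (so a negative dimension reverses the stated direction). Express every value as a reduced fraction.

d5 = 36/5
d6 = 6/5
d7 = -223/15
d8 = 2/5
endpoint = (-7, 214/15)

Apply edit: d2 := 2/5
  d5 = d1*4 + d2 + 6 = 36/5
  d6 = d2*3 = 6/5
  d7 = d2/3 - d4*3 = -223/15
  d8 = d1*2 = 2/5
Walk from origin (0, 0):
  seg 1: left by d5 = 36/5 → (-36/5, 0)
  seg 2: up by d6 = 6/5 → (-36/5, 6/5)
  seg 3: left by d1 = 1/5 → (-37/5, 6/5)
  seg 4: right by d2 = 2/5 → (-7, 6/5)
  seg 5: down by d6 = 6/5 → (-7, 0)
  seg 6: down by d8 = 2/5 → (-7, -2/5)
  seg 7: down by d7 = -223/15 → (-7, 217/15)
  seg 8: down by d1 = 1/5 → (-7, 214/15)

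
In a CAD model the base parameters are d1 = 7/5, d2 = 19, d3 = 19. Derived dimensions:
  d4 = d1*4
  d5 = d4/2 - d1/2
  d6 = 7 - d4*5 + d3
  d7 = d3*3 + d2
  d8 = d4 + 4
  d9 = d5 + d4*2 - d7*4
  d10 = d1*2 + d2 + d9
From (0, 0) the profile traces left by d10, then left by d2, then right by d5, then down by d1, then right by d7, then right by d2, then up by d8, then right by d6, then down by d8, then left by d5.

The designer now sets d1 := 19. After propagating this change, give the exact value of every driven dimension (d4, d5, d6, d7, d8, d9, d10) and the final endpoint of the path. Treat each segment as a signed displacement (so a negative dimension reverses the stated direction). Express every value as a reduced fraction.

d4 = 76
d5 = 57/2
d6 = -354
d7 = 76
d8 = 80
d9 = -247/2
d10 = -133/2
endpoint = (-423/2, -19)

Apply edit: d1 := 19
  d4 = d1*4 = 76
  d5 = d4/2 - d1/2 = 57/2
  d6 = 7 - d4*5 + d3 = -354
  d7 = d3*3 + d2 = 76
  d8 = d4 + 4 = 80
  d9 = d5 + d4*2 - d7*4 = -247/2
  d10 = d1*2 + d2 + d9 = -133/2
Walk from origin (0, 0):
  seg 1: left by d10 = -133/2 → (133/2, 0)
  seg 2: left by d2 = 19 → (95/2, 0)
  seg 3: right by d5 = 57/2 → (76, 0)
  seg 4: down by d1 = 19 → (76, -19)
  seg 5: right by d7 = 76 → (152, -19)
  seg 6: right by d2 = 19 → (171, -19)
  seg 7: up by d8 = 80 → (171, 61)
  seg 8: right by d6 = -354 → (-183, 61)
  seg 9: down by d8 = 80 → (-183, -19)
  seg 10: left by d5 = 57/2 → (-423/2, -19)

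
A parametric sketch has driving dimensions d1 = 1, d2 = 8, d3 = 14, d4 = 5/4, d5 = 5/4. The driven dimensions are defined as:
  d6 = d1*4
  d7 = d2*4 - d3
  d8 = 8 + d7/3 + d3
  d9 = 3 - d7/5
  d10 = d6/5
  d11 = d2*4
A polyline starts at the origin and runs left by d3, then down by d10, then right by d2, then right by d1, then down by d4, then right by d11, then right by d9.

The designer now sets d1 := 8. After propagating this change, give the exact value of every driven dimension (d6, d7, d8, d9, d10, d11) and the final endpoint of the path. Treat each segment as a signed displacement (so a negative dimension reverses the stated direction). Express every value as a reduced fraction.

d6 = 32
d7 = 18
d8 = 28
d9 = -3/5
d10 = 32/5
d11 = 32
endpoint = (167/5, -153/20)

Apply edit: d1 := 8
  d6 = d1*4 = 32
  d7 = d2*4 - d3 = 18
  d8 = 8 + d7/3 + d3 = 28
  d9 = 3 - d7/5 = -3/5
  d10 = d6/5 = 32/5
  d11 = d2*4 = 32
Walk from origin (0, 0):
  seg 1: left by d3 = 14 → (-14, 0)
  seg 2: down by d10 = 32/5 → (-14, -32/5)
  seg 3: right by d2 = 8 → (-6, -32/5)
  seg 4: right by d1 = 8 → (2, -32/5)
  seg 5: down by d4 = 5/4 → (2, -153/20)
  seg 6: right by d11 = 32 → (34, -153/20)
  seg 7: right by d9 = -3/5 → (167/5, -153/20)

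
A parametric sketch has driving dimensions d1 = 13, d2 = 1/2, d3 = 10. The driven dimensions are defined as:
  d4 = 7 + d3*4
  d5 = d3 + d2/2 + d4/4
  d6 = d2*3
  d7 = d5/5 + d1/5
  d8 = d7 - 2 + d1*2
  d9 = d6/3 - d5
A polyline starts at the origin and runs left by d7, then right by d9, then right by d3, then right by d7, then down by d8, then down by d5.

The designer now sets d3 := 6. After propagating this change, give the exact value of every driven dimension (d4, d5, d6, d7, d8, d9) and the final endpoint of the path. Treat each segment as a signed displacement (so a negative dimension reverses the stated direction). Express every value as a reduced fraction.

d4 = 31
d5 = 14
d6 = 3/2
d7 = 27/5
d8 = 147/5
d9 = -27/2
endpoint = (-15/2, -217/5)

Apply edit: d3 := 6
  d4 = 7 + d3*4 = 31
  d5 = d3 + d2/2 + d4/4 = 14
  d6 = d2*3 = 3/2
  d7 = d5/5 + d1/5 = 27/5
  d8 = d7 - 2 + d1*2 = 147/5
  d9 = d6/3 - d5 = -27/2
Walk from origin (0, 0):
  seg 1: left by d7 = 27/5 → (-27/5, 0)
  seg 2: right by d9 = -27/2 → (-189/10, 0)
  seg 3: right by d3 = 6 → (-129/10, 0)
  seg 4: right by d7 = 27/5 → (-15/2, 0)
  seg 5: down by d8 = 147/5 → (-15/2, -147/5)
  seg 6: down by d5 = 14 → (-15/2, -217/5)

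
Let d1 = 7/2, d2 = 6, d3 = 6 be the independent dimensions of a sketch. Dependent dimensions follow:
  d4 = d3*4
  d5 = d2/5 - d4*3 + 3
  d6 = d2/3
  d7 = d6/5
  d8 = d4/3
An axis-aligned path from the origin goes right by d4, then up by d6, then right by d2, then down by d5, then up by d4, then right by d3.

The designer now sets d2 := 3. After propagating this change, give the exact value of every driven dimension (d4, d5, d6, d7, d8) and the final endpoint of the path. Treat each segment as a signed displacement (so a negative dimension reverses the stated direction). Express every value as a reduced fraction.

d4 = 24
d5 = -342/5
d6 = 1
d7 = 1/5
d8 = 8
endpoint = (33, 467/5)

Apply edit: d2 := 3
  d4 = d3*4 = 24
  d5 = d2/5 - d4*3 + 3 = -342/5
  d6 = d2/3 = 1
  d7 = d6/5 = 1/5
  d8 = d4/3 = 8
Walk from origin (0, 0):
  seg 1: right by d4 = 24 → (24, 0)
  seg 2: up by d6 = 1 → (24, 1)
  seg 3: right by d2 = 3 → (27, 1)
  seg 4: down by d5 = -342/5 → (27, 347/5)
  seg 5: up by d4 = 24 → (27, 467/5)
  seg 6: right by d3 = 6 → (33, 467/5)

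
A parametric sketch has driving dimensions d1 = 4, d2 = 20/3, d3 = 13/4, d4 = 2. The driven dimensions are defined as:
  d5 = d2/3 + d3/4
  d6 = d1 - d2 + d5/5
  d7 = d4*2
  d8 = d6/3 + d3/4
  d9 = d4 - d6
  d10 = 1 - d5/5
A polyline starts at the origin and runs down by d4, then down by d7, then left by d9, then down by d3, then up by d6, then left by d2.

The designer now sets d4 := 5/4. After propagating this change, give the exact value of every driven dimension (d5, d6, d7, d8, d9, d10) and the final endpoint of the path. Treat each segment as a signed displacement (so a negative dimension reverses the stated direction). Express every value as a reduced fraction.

d5 = 437/144
d6 = -1483/720
d7 = 5/2
d8 = 17/135
d9 = 2383/720
d10 = 283/720
endpoint = (-7183/720, -6523/720)

Apply edit: d4 := 5/4
  d5 = d2/3 + d3/4 = 437/144
  d6 = d1 - d2 + d5/5 = -1483/720
  d7 = d4*2 = 5/2
  d8 = d6/3 + d3/4 = 17/135
  d9 = d4 - d6 = 2383/720
  d10 = 1 - d5/5 = 283/720
Walk from origin (0, 0):
  seg 1: down by d4 = 5/4 → (0, -5/4)
  seg 2: down by d7 = 5/2 → (0, -15/4)
  seg 3: left by d9 = 2383/720 → (-2383/720, -15/4)
  seg 4: down by d3 = 13/4 → (-2383/720, -7)
  seg 5: up by d6 = -1483/720 → (-2383/720, -6523/720)
  seg 6: left by d2 = 20/3 → (-7183/720, -6523/720)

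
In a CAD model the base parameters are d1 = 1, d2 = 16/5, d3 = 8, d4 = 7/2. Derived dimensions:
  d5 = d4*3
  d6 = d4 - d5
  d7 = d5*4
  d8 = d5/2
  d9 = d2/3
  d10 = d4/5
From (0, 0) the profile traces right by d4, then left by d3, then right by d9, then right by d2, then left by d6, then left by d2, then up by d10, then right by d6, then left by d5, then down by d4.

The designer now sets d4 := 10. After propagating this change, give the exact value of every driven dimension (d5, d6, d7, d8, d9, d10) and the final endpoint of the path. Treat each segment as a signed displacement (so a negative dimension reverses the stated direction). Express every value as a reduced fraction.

d5 = 30
d6 = -20
d7 = 120
d8 = 15
d9 = 16/15
d10 = 2
endpoint = (-404/15, -8)

Apply edit: d4 := 10
  d5 = d4*3 = 30
  d6 = d4 - d5 = -20
  d7 = d5*4 = 120
  d8 = d5/2 = 15
  d9 = d2/3 = 16/15
  d10 = d4/5 = 2
Walk from origin (0, 0):
  seg 1: right by d4 = 10 → (10, 0)
  seg 2: left by d3 = 8 → (2, 0)
  seg 3: right by d9 = 16/15 → (46/15, 0)
  seg 4: right by d2 = 16/5 → (94/15, 0)
  seg 5: left by d6 = -20 → (394/15, 0)
  seg 6: left by d2 = 16/5 → (346/15, 0)
  seg 7: up by d10 = 2 → (346/15, 2)
  seg 8: right by d6 = -20 → (46/15, 2)
  seg 9: left by d5 = 30 → (-404/15, 2)
  seg 10: down by d4 = 10 → (-404/15, -8)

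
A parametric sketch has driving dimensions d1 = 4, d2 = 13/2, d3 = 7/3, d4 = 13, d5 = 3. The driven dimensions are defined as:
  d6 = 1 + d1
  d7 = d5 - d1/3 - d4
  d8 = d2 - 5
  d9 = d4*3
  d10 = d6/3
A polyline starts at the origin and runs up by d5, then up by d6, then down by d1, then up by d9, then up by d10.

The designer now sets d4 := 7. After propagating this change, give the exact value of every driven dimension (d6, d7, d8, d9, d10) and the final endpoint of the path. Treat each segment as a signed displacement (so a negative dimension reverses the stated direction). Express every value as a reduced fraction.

Apply edit: d4 := 7
  d6 = 1 + d1 = 5
  d7 = d5 - d1/3 - d4 = -16/3
  d8 = d2 - 5 = 3/2
  d9 = d4*3 = 21
  d10 = d6/3 = 5/3
Walk from origin (0, 0):
  seg 1: up by d5 = 3 → (0, 3)
  seg 2: up by d6 = 5 → (0, 8)
  seg 3: down by d1 = 4 → (0, 4)
  seg 4: up by d9 = 21 → (0, 25)
  seg 5: up by d10 = 5/3 → (0, 80/3)

d6 = 5
d7 = -16/3
d8 = 3/2
d9 = 21
d10 = 5/3
endpoint = (0, 80/3)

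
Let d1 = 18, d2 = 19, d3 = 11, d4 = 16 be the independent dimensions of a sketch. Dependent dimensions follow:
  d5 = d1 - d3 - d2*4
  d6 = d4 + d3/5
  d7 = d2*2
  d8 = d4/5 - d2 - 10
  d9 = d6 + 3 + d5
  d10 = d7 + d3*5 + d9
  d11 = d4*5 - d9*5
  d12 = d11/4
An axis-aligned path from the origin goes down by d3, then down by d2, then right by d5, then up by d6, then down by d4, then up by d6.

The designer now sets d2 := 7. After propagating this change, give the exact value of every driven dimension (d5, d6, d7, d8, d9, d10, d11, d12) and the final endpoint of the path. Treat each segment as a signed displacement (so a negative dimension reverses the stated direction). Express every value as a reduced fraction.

d5 = -21
d6 = 91/5
d7 = 14
d8 = -69/5
d9 = 1/5
d10 = 346/5
d11 = 79
d12 = 79/4
endpoint = (-21, 12/5)

Apply edit: d2 := 7
  d5 = d1 - d3 - d2*4 = -21
  d6 = d4 + d3/5 = 91/5
  d7 = d2*2 = 14
  d8 = d4/5 - d2 - 10 = -69/5
  d9 = d6 + 3 + d5 = 1/5
  d10 = d7 + d3*5 + d9 = 346/5
  d11 = d4*5 - d9*5 = 79
  d12 = d11/4 = 79/4
Walk from origin (0, 0):
  seg 1: down by d3 = 11 → (0, -11)
  seg 2: down by d2 = 7 → (0, -18)
  seg 3: right by d5 = -21 → (-21, -18)
  seg 4: up by d6 = 91/5 → (-21, 1/5)
  seg 5: down by d4 = 16 → (-21, -79/5)
  seg 6: up by d6 = 91/5 → (-21, 12/5)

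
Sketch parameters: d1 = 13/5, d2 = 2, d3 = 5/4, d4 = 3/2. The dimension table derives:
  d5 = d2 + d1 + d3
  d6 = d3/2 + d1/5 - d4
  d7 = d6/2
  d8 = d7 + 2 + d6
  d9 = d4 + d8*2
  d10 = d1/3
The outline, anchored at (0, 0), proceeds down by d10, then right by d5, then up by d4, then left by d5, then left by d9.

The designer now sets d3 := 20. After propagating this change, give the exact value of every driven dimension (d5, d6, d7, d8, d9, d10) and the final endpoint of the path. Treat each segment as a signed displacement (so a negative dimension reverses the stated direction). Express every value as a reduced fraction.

d5 = 123/5
d6 = 451/50
d7 = 451/100
d8 = 1553/100
d9 = 814/25
d10 = 13/15
endpoint = (-814/25, 19/30)

Apply edit: d3 := 20
  d5 = d2 + d1 + d3 = 123/5
  d6 = d3/2 + d1/5 - d4 = 451/50
  d7 = d6/2 = 451/100
  d8 = d7 + 2 + d6 = 1553/100
  d9 = d4 + d8*2 = 814/25
  d10 = d1/3 = 13/15
Walk from origin (0, 0):
  seg 1: down by d10 = 13/15 → (0, -13/15)
  seg 2: right by d5 = 123/5 → (123/5, -13/15)
  seg 3: up by d4 = 3/2 → (123/5, 19/30)
  seg 4: left by d5 = 123/5 → (0, 19/30)
  seg 5: left by d9 = 814/25 → (-814/25, 19/30)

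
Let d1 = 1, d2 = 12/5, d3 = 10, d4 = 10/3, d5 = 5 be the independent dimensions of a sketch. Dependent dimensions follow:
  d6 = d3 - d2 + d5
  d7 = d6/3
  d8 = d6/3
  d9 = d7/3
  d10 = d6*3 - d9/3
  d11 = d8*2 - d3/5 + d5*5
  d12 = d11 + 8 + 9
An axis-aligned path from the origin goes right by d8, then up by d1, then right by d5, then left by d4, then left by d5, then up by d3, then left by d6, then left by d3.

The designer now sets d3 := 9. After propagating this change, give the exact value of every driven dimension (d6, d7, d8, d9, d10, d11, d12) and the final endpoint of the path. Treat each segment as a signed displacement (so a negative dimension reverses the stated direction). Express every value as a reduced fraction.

Apply edit: d3 := 9
  d6 = d3 - d2 + d5 = 58/5
  d7 = d6/3 = 58/15
  d8 = d6/3 = 58/15
  d9 = d7/3 = 58/45
  d10 = d6*3 - d9/3 = 928/27
  d11 = d8*2 - d3/5 + d5*5 = 464/15
  d12 = d11 + 8 + 9 = 719/15
Walk from origin (0, 0):
  seg 1: right by d8 = 58/15 → (58/15, 0)
  seg 2: up by d1 = 1 → (58/15, 1)
  seg 3: right by d5 = 5 → (133/15, 1)
  seg 4: left by d4 = 10/3 → (83/15, 1)
  seg 5: left by d5 = 5 → (8/15, 1)
  seg 6: up by d3 = 9 → (8/15, 10)
  seg 7: left by d6 = 58/5 → (-166/15, 10)
  seg 8: left by d3 = 9 → (-301/15, 10)

d6 = 58/5
d7 = 58/15
d8 = 58/15
d9 = 58/45
d10 = 928/27
d11 = 464/15
d12 = 719/15
endpoint = (-301/15, 10)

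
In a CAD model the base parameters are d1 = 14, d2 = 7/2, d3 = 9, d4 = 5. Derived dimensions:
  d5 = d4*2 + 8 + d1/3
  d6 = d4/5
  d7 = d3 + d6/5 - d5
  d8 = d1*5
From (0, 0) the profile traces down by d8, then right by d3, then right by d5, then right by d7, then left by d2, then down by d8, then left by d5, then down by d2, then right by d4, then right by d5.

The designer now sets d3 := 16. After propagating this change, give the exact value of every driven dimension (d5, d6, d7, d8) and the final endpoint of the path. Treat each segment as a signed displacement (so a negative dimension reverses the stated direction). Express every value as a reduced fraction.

Apply edit: d3 := 16
  d5 = d4*2 + 8 + d1/3 = 68/3
  d6 = d4/5 = 1
  d7 = d3 + d6/5 - d5 = -97/15
  d8 = d1*5 = 70
Walk from origin (0, 0):
  seg 1: down by d8 = 70 → (0, -70)
  seg 2: right by d3 = 16 → (16, -70)
  seg 3: right by d5 = 68/3 → (116/3, -70)
  seg 4: right by d7 = -97/15 → (161/5, -70)
  seg 5: left by d2 = 7/2 → (287/10, -70)
  seg 6: down by d8 = 70 → (287/10, -140)
  seg 7: left by d5 = 68/3 → (181/30, -140)
  seg 8: down by d2 = 7/2 → (181/30, -287/2)
  seg 9: right by d4 = 5 → (331/30, -287/2)
  seg 10: right by d5 = 68/3 → (337/10, -287/2)

d5 = 68/3
d6 = 1
d7 = -97/15
d8 = 70
endpoint = (337/10, -287/2)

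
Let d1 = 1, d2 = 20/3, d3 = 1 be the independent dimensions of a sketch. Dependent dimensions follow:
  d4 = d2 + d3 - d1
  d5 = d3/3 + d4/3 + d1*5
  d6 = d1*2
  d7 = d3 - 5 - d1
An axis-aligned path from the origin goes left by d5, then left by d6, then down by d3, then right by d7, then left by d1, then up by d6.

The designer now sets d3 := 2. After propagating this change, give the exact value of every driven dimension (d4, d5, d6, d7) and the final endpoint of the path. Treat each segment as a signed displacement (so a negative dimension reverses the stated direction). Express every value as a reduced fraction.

Apply edit: d3 := 2
  d4 = d2 + d3 - d1 = 23/3
  d5 = d3/3 + d4/3 + d1*5 = 74/9
  d6 = d1*2 = 2
  d7 = d3 - 5 - d1 = -4
Walk from origin (0, 0):
  seg 1: left by d5 = 74/9 → (-74/9, 0)
  seg 2: left by d6 = 2 → (-92/9, 0)
  seg 3: down by d3 = 2 → (-92/9, -2)
  seg 4: right by d7 = -4 → (-128/9, -2)
  seg 5: left by d1 = 1 → (-137/9, -2)
  seg 6: up by d6 = 2 → (-137/9, 0)

d4 = 23/3
d5 = 74/9
d6 = 2
d7 = -4
endpoint = (-137/9, 0)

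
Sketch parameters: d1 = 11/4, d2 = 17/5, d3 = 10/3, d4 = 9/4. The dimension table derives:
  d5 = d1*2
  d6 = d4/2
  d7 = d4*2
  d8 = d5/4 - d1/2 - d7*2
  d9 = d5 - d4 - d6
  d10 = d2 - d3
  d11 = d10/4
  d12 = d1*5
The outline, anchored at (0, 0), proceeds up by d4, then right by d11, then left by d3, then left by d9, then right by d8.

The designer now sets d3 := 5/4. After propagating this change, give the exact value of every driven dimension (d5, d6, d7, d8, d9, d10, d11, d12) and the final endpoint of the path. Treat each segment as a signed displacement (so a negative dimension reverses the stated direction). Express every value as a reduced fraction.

d5 = 11/2
d6 = 9/8
d7 = 9/2
d8 = -9
d9 = 17/8
d10 = 43/20
d11 = 43/80
d12 = 55/4
endpoint = (-947/80, 9/4)

Apply edit: d3 := 5/4
  d5 = d1*2 = 11/2
  d6 = d4/2 = 9/8
  d7 = d4*2 = 9/2
  d8 = d5/4 - d1/2 - d7*2 = -9
  d9 = d5 - d4 - d6 = 17/8
  d10 = d2 - d3 = 43/20
  d11 = d10/4 = 43/80
  d12 = d1*5 = 55/4
Walk from origin (0, 0):
  seg 1: up by d4 = 9/4 → (0, 9/4)
  seg 2: right by d11 = 43/80 → (43/80, 9/4)
  seg 3: left by d3 = 5/4 → (-57/80, 9/4)
  seg 4: left by d9 = 17/8 → (-227/80, 9/4)
  seg 5: right by d8 = -9 → (-947/80, 9/4)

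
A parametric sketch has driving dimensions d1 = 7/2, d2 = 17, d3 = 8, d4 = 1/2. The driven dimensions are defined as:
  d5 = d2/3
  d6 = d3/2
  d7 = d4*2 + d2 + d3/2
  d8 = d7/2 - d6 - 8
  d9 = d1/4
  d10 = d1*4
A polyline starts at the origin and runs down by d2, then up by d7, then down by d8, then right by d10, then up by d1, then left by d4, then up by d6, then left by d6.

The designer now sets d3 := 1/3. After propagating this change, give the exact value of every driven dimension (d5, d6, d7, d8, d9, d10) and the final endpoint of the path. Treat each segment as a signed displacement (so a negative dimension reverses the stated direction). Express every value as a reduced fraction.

d5 = 17/3
d6 = 1/6
d7 = 109/6
d8 = 11/12
d9 = 7/8
d10 = 14
endpoint = (40/3, 47/12)

Apply edit: d3 := 1/3
  d5 = d2/3 = 17/3
  d6 = d3/2 = 1/6
  d7 = d4*2 + d2 + d3/2 = 109/6
  d8 = d7/2 - d6 - 8 = 11/12
  d9 = d1/4 = 7/8
  d10 = d1*4 = 14
Walk from origin (0, 0):
  seg 1: down by d2 = 17 → (0, -17)
  seg 2: up by d7 = 109/6 → (0, 7/6)
  seg 3: down by d8 = 11/12 → (0, 1/4)
  seg 4: right by d10 = 14 → (14, 1/4)
  seg 5: up by d1 = 7/2 → (14, 15/4)
  seg 6: left by d4 = 1/2 → (27/2, 15/4)
  seg 7: up by d6 = 1/6 → (27/2, 47/12)
  seg 8: left by d6 = 1/6 → (40/3, 47/12)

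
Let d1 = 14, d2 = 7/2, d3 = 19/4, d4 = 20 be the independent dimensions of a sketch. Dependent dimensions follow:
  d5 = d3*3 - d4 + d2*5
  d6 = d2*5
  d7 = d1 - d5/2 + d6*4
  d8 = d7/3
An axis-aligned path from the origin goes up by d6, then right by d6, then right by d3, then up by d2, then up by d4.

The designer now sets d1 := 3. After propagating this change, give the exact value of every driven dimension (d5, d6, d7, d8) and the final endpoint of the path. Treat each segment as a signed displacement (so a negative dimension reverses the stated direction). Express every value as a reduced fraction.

Apply edit: d1 := 3
  d5 = d3*3 - d4 + d2*5 = 47/4
  d6 = d2*5 = 35/2
  d7 = d1 - d5/2 + d6*4 = 537/8
  d8 = d7/3 = 179/8
Walk from origin (0, 0):
  seg 1: up by d6 = 35/2 → (0, 35/2)
  seg 2: right by d6 = 35/2 → (35/2, 35/2)
  seg 3: right by d3 = 19/4 → (89/4, 35/2)
  seg 4: up by d2 = 7/2 → (89/4, 21)
  seg 5: up by d4 = 20 → (89/4, 41)

d5 = 47/4
d6 = 35/2
d7 = 537/8
d8 = 179/8
endpoint = (89/4, 41)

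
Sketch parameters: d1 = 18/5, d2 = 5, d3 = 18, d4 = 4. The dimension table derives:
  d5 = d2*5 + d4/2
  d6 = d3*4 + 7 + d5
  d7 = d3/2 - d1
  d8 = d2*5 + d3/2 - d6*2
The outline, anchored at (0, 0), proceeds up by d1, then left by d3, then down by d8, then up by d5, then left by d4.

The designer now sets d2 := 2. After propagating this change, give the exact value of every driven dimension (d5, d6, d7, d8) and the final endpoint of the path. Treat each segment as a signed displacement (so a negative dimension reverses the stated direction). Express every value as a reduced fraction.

d5 = 12
d6 = 91
d7 = 27/5
d8 = -163
endpoint = (-22, 893/5)

Apply edit: d2 := 2
  d5 = d2*5 + d4/2 = 12
  d6 = d3*4 + 7 + d5 = 91
  d7 = d3/2 - d1 = 27/5
  d8 = d2*5 + d3/2 - d6*2 = -163
Walk from origin (0, 0):
  seg 1: up by d1 = 18/5 → (0, 18/5)
  seg 2: left by d3 = 18 → (-18, 18/5)
  seg 3: down by d8 = -163 → (-18, 833/5)
  seg 4: up by d5 = 12 → (-18, 893/5)
  seg 5: left by d4 = 4 → (-22, 893/5)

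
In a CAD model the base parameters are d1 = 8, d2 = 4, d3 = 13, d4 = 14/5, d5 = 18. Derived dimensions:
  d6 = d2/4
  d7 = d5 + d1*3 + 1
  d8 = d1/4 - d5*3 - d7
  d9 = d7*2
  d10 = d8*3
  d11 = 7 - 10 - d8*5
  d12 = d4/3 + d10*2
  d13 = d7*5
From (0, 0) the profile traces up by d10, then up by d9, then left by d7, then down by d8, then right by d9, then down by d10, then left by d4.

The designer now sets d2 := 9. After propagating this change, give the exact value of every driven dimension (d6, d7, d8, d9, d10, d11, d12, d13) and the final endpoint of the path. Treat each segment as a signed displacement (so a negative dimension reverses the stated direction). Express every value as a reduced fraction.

Apply edit: d2 := 9
  d6 = d2/4 = 9/4
  d7 = d5 + d1*3 + 1 = 43
  d8 = d1/4 - d5*3 - d7 = -95
  d9 = d7*2 = 86
  d10 = d8*3 = -285
  d11 = 7 - 10 - d8*5 = 472
  d12 = d4/3 + d10*2 = -8536/15
  d13 = d7*5 = 215
Walk from origin (0, 0):
  seg 1: up by d10 = -285 → (0, -285)
  seg 2: up by d9 = 86 → (0, -199)
  seg 3: left by d7 = 43 → (-43, -199)
  seg 4: down by d8 = -95 → (-43, -104)
  seg 5: right by d9 = 86 → (43, -104)
  seg 6: down by d10 = -285 → (43, 181)
  seg 7: left by d4 = 14/5 → (201/5, 181)

d6 = 9/4
d7 = 43
d8 = -95
d9 = 86
d10 = -285
d11 = 472
d12 = -8536/15
d13 = 215
endpoint = (201/5, 181)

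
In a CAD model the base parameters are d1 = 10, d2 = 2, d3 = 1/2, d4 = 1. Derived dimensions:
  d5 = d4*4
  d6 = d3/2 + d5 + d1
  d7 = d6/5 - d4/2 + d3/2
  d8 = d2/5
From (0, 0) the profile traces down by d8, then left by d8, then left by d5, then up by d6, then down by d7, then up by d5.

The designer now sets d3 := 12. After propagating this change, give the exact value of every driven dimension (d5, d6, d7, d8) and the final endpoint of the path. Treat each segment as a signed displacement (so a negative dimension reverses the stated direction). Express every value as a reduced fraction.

d5 = 4
d6 = 20
d7 = 19/2
d8 = 2/5
endpoint = (-22/5, 141/10)

Apply edit: d3 := 12
  d5 = d4*4 = 4
  d6 = d3/2 + d5 + d1 = 20
  d7 = d6/5 - d4/2 + d3/2 = 19/2
  d8 = d2/5 = 2/5
Walk from origin (0, 0):
  seg 1: down by d8 = 2/5 → (0, -2/5)
  seg 2: left by d8 = 2/5 → (-2/5, -2/5)
  seg 3: left by d5 = 4 → (-22/5, -2/5)
  seg 4: up by d6 = 20 → (-22/5, 98/5)
  seg 5: down by d7 = 19/2 → (-22/5, 101/10)
  seg 6: up by d5 = 4 → (-22/5, 141/10)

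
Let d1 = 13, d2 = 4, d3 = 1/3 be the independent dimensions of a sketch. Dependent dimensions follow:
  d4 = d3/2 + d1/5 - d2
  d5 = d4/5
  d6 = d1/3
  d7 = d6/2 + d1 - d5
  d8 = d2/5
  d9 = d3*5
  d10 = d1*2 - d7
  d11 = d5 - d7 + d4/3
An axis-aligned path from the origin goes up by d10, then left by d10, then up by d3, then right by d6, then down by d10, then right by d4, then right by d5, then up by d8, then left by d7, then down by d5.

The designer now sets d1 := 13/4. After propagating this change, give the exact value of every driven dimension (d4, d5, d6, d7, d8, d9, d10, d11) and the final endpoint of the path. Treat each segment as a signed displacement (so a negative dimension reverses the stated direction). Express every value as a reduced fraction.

d4 = -191/60
d5 = -191/300
d6 = 13/12
d7 = 2657/600
d8 = 4/5
d9 = 5/3
d10 = 1243/600
d11 = -11027/1800
endpoint = (-2771/300, 177/100)

Apply edit: d1 := 13/4
  d4 = d3/2 + d1/5 - d2 = -191/60
  d5 = d4/5 = -191/300
  d6 = d1/3 = 13/12
  d7 = d6/2 + d1 - d5 = 2657/600
  d8 = d2/5 = 4/5
  d9 = d3*5 = 5/3
  d10 = d1*2 - d7 = 1243/600
  d11 = d5 - d7 + d4/3 = -11027/1800
Walk from origin (0, 0):
  seg 1: up by d10 = 1243/600 → (0, 1243/600)
  seg 2: left by d10 = 1243/600 → (-1243/600, 1243/600)
  seg 3: up by d3 = 1/3 → (-1243/600, 481/200)
  seg 4: right by d6 = 13/12 → (-593/600, 481/200)
  seg 5: down by d10 = 1243/600 → (-593/600, 1/3)
  seg 6: right by d4 = -191/60 → (-2503/600, 1/3)
  seg 7: right by d5 = -191/300 → (-577/120, 1/3)
  seg 8: up by d8 = 4/5 → (-577/120, 17/15)
  seg 9: left by d7 = 2657/600 → (-2771/300, 17/15)
  seg 10: down by d5 = -191/300 → (-2771/300, 177/100)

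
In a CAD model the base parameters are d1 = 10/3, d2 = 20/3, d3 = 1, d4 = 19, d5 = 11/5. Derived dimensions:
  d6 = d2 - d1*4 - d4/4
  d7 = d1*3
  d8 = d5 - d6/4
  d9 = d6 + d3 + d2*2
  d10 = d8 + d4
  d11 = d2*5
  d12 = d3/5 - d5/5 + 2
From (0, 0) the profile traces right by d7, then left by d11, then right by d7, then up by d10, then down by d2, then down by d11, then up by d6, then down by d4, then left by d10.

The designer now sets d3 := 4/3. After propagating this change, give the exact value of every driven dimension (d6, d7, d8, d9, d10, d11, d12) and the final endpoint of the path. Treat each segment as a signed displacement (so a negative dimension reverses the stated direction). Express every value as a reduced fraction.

Apply edit: d3 := 4/3
  d6 = d2 - d1*4 - d4/4 = -137/12
  d7 = d1*3 = 10
  d8 = d5 - d6/4 = 1213/240
  d9 = d6 + d3 + d2*2 = 13/4
  d10 = d8 + d4 = 5773/240
  d11 = d2*5 = 100/3
  d12 = d3/5 - d5/5 + 2 = 137/75
Walk from origin (0, 0):
  seg 1: right by d7 = 10 → (10, 0)
  seg 2: left by d11 = 100/3 → (-70/3, 0)
  seg 3: right by d7 = 10 → (-40/3, 0)
  seg 4: up by d10 = 5773/240 → (-40/3, 5773/240)
  seg 5: down by d2 = 20/3 → (-40/3, 1391/80)
  seg 6: down by d11 = 100/3 → (-40/3, -3827/240)
  seg 7: up by d6 = -137/12 → (-40/3, -2189/80)
  seg 8: down by d4 = 19 → (-40/3, -3709/80)
  seg 9: left by d10 = 5773/240 → (-2991/80, -3709/80)

d6 = -137/12
d7 = 10
d8 = 1213/240
d9 = 13/4
d10 = 5773/240
d11 = 100/3
d12 = 137/75
endpoint = (-2991/80, -3709/80)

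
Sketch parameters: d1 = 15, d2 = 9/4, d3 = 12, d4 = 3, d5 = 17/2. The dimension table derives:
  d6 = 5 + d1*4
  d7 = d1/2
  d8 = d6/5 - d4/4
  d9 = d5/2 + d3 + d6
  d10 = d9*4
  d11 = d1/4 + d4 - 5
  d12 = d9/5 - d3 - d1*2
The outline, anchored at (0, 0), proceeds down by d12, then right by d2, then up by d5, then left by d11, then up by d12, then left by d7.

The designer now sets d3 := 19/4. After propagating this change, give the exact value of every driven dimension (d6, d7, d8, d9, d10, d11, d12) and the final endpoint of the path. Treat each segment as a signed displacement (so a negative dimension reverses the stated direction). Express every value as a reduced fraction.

Apply edit: d3 := 19/4
  d6 = 5 + d1*4 = 65
  d7 = d1/2 = 15/2
  d8 = d6/5 - d4/4 = 49/4
  d9 = d5/2 + d3 + d6 = 74
  d10 = d9*4 = 296
  d11 = d1/4 + d4 - 5 = 7/4
  d12 = d9/5 - d3 - d1*2 = -399/20
Walk from origin (0, 0):
  seg 1: down by d12 = -399/20 → (0, 399/20)
  seg 2: right by d2 = 9/4 → (9/4, 399/20)
  seg 3: up by d5 = 17/2 → (9/4, 569/20)
  seg 4: left by d11 = 7/4 → (1/2, 569/20)
  seg 5: up by d12 = -399/20 → (1/2, 17/2)
  seg 6: left by d7 = 15/2 → (-7, 17/2)

d6 = 65
d7 = 15/2
d8 = 49/4
d9 = 74
d10 = 296
d11 = 7/4
d12 = -399/20
endpoint = (-7, 17/2)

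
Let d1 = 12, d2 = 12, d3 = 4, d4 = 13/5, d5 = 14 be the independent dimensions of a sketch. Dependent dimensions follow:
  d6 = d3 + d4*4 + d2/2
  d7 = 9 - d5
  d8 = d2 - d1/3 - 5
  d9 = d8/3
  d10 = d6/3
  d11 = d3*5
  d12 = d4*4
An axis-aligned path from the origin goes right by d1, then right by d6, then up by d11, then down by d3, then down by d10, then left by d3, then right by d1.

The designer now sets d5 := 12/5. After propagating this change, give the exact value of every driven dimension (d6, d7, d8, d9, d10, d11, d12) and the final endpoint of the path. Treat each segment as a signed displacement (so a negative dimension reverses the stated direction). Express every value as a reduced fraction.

d6 = 102/5
d7 = 33/5
d8 = 3
d9 = 1
d10 = 34/5
d11 = 20
d12 = 52/5
endpoint = (202/5, 46/5)

Apply edit: d5 := 12/5
  d6 = d3 + d4*4 + d2/2 = 102/5
  d7 = 9 - d5 = 33/5
  d8 = d2 - d1/3 - 5 = 3
  d9 = d8/3 = 1
  d10 = d6/3 = 34/5
  d11 = d3*5 = 20
  d12 = d4*4 = 52/5
Walk from origin (0, 0):
  seg 1: right by d1 = 12 → (12, 0)
  seg 2: right by d6 = 102/5 → (162/5, 0)
  seg 3: up by d11 = 20 → (162/5, 20)
  seg 4: down by d3 = 4 → (162/5, 16)
  seg 5: down by d10 = 34/5 → (162/5, 46/5)
  seg 6: left by d3 = 4 → (142/5, 46/5)
  seg 7: right by d1 = 12 → (202/5, 46/5)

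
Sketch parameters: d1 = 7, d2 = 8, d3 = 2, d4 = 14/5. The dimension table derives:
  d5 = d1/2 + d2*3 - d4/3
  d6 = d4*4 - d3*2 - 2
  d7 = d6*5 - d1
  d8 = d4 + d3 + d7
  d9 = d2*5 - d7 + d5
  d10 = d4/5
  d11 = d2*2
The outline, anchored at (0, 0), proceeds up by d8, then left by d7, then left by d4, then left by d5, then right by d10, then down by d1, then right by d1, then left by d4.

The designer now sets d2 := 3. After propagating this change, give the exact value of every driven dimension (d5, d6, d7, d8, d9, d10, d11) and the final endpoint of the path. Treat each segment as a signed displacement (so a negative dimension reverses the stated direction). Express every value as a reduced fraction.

d5 = 347/30
d6 = 26/5
d7 = 19
d8 = 119/5
d9 = 227/30
d10 = 14/25
d11 = 6
endpoint = (-4291/150, 84/5)

Apply edit: d2 := 3
  d5 = d1/2 + d2*3 - d4/3 = 347/30
  d6 = d4*4 - d3*2 - 2 = 26/5
  d7 = d6*5 - d1 = 19
  d8 = d4 + d3 + d7 = 119/5
  d9 = d2*5 - d7 + d5 = 227/30
  d10 = d4/5 = 14/25
  d11 = d2*2 = 6
Walk from origin (0, 0):
  seg 1: up by d8 = 119/5 → (0, 119/5)
  seg 2: left by d7 = 19 → (-19, 119/5)
  seg 3: left by d4 = 14/5 → (-109/5, 119/5)
  seg 4: left by d5 = 347/30 → (-1001/30, 119/5)
  seg 5: right by d10 = 14/25 → (-4921/150, 119/5)
  seg 6: down by d1 = 7 → (-4921/150, 84/5)
  seg 7: right by d1 = 7 → (-3871/150, 84/5)
  seg 8: left by d4 = 14/5 → (-4291/150, 84/5)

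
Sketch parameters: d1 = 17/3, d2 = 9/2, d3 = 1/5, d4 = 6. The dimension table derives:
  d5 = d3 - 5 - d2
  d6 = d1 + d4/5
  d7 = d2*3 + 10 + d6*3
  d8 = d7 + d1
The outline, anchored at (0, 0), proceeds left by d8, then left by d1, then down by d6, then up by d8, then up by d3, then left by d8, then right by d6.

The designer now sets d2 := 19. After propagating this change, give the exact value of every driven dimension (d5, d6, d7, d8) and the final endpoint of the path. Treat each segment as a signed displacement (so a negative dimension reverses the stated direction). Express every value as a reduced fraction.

d5 = -119/5
d6 = 103/15
d7 = 438/5
d8 = 1399/15
endpoint = (-556/3, 433/5)

Apply edit: d2 := 19
  d5 = d3 - 5 - d2 = -119/5
  d6 = d1 + d4/5 = 103/15
  d7 = d2*3 + 10 + d6*3 = 438/5
  d8 = d7 + d1 = 1399/15
Walk from origin (0, 0):
  seg 1: left by d8 = 1399/15 → (-1399/15, 0)
  seg 2: left by d1 = 17/3 → (-1484/15, 0)
  seg 3: down by d6 = 103/15 → (-1484/15, -103/15)
  seg 4: up by d8 = 1399/15 → (-1484/15, 432/5)
  seg 5: up by d3 = 1/5 → (-1484/15, 433/5)
  seg 6: left by d8 = 1399/15 → (-961/5, 433/5)
  seg 7: right by d6 = 103/15 → (-556/3, 433/5)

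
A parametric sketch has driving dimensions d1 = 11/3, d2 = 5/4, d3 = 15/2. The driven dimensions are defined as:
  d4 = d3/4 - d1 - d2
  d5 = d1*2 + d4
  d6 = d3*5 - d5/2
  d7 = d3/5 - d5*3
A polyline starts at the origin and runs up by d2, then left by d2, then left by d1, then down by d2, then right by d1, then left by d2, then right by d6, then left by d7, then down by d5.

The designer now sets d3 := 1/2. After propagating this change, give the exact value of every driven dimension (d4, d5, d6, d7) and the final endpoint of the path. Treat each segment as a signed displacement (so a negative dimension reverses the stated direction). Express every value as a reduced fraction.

Apply edit: d3 := 1/2
  d4 = d3/4 - d1 - d2 = -115/24
  d5 = d1*2 + d4 = 61/24
  d6 = d3*5 - d5/2 = 59/48
  d7 = d3/5 - d5*3 = -301/40
Walk from origin (0, 0):
  seg 1: up by d2 = 5/4 → (0, 5/4)
  seg 2: left by d2 = 5/4 → (-5/4, 5/4)
  seg 3: left by d1 = 11/3 → (-59/12, 5/4)
  seg 4: down by d2 = 5/4 → (-59/12, 0)
  seg 5: right by d1 = 11/3 → (-5/4, 0)
  seg 6: left by d2 = 5/4 → (-5/2, 0)
  seg 7: right by d6 = 59/48 → (-61/48, 0)
  seg 8: left by d7 = -301/40 → (1501/240, 0)
  seg 9: down by d5 = 61/24 → (1501/240, -61/24)

d4 = -115/24
d5 = 61/24
d6 = 59/48
d7 = -301/40
endpoint = (1501/240, -61/24)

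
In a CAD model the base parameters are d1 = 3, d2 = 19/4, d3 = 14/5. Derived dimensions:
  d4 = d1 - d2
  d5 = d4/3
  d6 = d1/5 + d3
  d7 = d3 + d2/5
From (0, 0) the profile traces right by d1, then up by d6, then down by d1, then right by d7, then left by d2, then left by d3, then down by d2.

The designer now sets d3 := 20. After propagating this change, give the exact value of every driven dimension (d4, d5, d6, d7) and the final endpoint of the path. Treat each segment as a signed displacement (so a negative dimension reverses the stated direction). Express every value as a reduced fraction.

Apply edit: d3 := 20
  d4 = d1 - d2 = -7/4
  d5 = d4/3 = -7/12
  d6 = d1/5 + d3 = 103/5
  d7 = d3 + d2/5 = 419/20
Walk from origin (0, 0):
  seg 1: right by d1 = 3 → (3, 0)
  seg 2: up by d6 = 103/5 → (3, 103/5)
  seg 3: down by d1 = 3 → (3, 88/5)
  seg 4: right by d7 = 419/20 → (479/20, 88/5)
  seg 5: left by d2 = 19/4 → (96/5, 88/5)
  seg 6: left by d3 = 20 → (-4/5, 88/5)
  seg 7: down by d2 = 19/4 → (-4/5, 257/20)

d4 = -7/4
d5 = -7/12
d6 = 103/5
d7 = 419/20
endpoint = (-4/5, 257/20)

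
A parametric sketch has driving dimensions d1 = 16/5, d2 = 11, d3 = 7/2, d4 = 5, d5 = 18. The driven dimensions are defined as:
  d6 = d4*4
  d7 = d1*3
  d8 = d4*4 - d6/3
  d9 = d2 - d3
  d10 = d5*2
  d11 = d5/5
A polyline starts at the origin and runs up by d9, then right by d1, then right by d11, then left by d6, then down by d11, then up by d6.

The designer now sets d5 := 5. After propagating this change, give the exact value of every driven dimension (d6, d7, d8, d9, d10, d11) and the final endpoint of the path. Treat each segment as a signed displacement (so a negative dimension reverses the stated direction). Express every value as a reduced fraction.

Apply edit: d5 := 5
  d6 = d4*4 = 20
  d7 = d1*3 = 48/5
  d8 = d4*4 - d6/3 = 40/3
  d9 = d2 - d3 = 15/2
  d10 = d5*2 = 10
  d11 = d5/5 = 1
Walk from origin (0, 0):
  seg 1: up by d9 = 15/2 → (0, 15/2)
  seg 2: right by d1 = 16/5 → (16/5, 15/2)
  seg 3: right by d11 = 1 → (21/5, 15/2)
  seg 4: left by d6 = 20 → (-79/5, 15/2)
  seg 5: down by d11 = 1 → (-79/5, 13/2)
  seg 6: up by d6 = 20 → (-79/5, 53/2)

d6 = 20
d7 = 48/5
d8 = 40/3
d9 = 15/2
d10 = 10
d11 = 1
endpoint = (-79/5, 53/2)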